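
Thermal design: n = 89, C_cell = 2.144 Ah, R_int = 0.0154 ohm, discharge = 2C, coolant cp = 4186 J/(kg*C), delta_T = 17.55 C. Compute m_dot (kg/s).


Step 1: I = 2 * 2.144 = 4.288 A
Step 2: Q_cell = I^2 * R = 4.288^2 * 0.0154 = 0.28316 W
Step 3: Q_total = 89 * 0.28316 = 25.201 W
Step 4: m_dot = Q_total / (cp * dT) = 25.201 / (4186 * 17.55) = 3.430e-04 kg/s

3.430e-04 kg/s


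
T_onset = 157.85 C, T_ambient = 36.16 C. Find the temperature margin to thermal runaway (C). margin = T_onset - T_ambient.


Safety margin = 157.85 C - 36.16 C = 121.69 C

121.69 C


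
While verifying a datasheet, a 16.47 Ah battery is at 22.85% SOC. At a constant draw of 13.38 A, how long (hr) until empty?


Step 1: remaining = SOC/100 * C_total = 22.85/100 * 16.47 = 3.7634 Ah
Step 2: t = remaining / I = 3.7634 / 13.38 = 0.2813 hr

0.2813 hr


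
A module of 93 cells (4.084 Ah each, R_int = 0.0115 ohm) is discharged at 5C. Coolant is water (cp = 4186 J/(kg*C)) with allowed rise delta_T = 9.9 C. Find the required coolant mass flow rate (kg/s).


Step 1: I = 5 * 4.084 = 20.42 A
Step 2: Q_cell = I^2 * R = 20.42^2 * 0.0115 = 4.7952 W
Step 3: Q_total = 93 * 4.7952 = 445.95 W
Step 4: m_dot = Q_total / (cp * dT) = 445.95 / (4186 * 9.9) = 0.01076 kg/s

0.01076 kg/s


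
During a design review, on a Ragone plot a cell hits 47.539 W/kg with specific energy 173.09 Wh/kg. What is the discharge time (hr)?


t = E / P = 173.09 / 47.539 = 3.641 hr

3.641 hr


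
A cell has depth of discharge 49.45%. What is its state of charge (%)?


SOC = 100 - DOD = 100 - 49.45 = 50.55%

50.55%


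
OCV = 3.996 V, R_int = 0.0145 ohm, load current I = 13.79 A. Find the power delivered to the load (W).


Step 1: V_terminal = OCV - I*R = 3.996 - 13.79 * 0.0145 = 3.796 V
Step 2: P_out = V_terminal * I = 3.796 * 13.79 = 52.35 W

52.35 W


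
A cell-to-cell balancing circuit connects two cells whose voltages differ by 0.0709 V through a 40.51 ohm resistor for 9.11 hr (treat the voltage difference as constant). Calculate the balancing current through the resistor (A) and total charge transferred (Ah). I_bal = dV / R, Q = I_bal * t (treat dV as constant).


First, Ohm's law: I_bal = 0.0709 V / 40.51 ohm = 0.0017502 A
Then Q = I * t = 0.0017502 A * 9.11 hr = 0.01594 Ah

I=0.0017502 A, Q=0.01594 Ah


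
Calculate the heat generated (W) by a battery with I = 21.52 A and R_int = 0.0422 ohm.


Q = I^2 * R = 21.52^2 * 0.0422 = 19.54 W

19.54 W


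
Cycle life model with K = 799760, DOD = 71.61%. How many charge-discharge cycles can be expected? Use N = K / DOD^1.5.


DOD^1.5 = 605.98
N = K / DOD^1.5 = 799760 / 605.98 = 1320

1320 cycles


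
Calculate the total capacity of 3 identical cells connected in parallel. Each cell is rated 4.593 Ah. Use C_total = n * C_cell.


Parallel capacities add: 3 * 4.593 Ah = 13.779 Ah

13.779 Ah


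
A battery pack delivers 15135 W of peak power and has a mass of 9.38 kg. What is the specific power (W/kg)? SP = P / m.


Specific power = 15135 W / 9.38 kg = 1614 W/kg

1614 W/kg


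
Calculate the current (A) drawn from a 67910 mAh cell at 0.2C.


Convert: capacity = 67910 mAh = 67.91 Ah
At 0.2C: I = 0.2 * 67.91 Ah = 13.582 A

13.582 A


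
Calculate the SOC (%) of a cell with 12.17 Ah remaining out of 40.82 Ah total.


SOC = (remaining / total) * 100 = (12.17 / 40.82) * 100 = 29.81%

29.81%


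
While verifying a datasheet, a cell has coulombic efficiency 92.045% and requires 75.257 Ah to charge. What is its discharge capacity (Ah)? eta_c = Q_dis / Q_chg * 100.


Q_dis = eta/100 * Q_chg = 92.045/100 * 75.257 = 69.27 Ah

69.27 Ah


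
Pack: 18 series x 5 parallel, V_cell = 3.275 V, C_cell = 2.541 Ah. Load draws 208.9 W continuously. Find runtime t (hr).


Step 1: E_pack = Ns * V_cell * Np * C_cell = 18 * 3.275 * 5 * 2.541 = 748.96 Wh
Step 2: t = E_pack / P = 748.96 / 208.9 = 3.585 hr

3.585 hr


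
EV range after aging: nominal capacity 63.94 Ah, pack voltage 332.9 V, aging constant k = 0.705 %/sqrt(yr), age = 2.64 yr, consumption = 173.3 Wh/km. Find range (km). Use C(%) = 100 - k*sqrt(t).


Step 1: capacity retention = 100 - 0.705 * sqrt(2.64) = 100 - 0.705 * 1.6248 = 98.855%
Step 2: C_now = 63.94 * 98.855/100 = 63.208 Ah
Step 3: E_pack = V * C_now = 332.9 * 63.208 = 21042 Wh
Step 4: range = E_pack / consumption = 21042 / 173.3 = 121.4 km

121.4 km


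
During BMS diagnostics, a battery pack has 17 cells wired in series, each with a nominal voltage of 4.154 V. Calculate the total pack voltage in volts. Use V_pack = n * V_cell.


With 17 cells in series at 4.154 V each, V_pack = 70.618 V

70.618 V


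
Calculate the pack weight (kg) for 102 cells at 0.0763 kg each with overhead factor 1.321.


m_pack = n * m_cell * overhead = 102 * 0.0763 * 1.321 = 10.28 kg

10.28 kg


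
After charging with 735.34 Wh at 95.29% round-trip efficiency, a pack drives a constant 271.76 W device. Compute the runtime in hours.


Step 1: E_discharge = eta/100 * E_charge = 95.29/100 * 735.34 = 700.71 Wh
Step 2: t = E_discharge / P = 700.71 / 271.76 = 2.578 hr

2.578 hr


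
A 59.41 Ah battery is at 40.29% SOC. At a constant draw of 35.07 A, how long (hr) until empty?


Step 1: remaining = SOC/100 * C_total = 40.29/100 * 59.41 = 23.936 Ah
Step 2: t = remaining / I = 23.936 / 35.07 = 0.6825 hr

0.6825 hr


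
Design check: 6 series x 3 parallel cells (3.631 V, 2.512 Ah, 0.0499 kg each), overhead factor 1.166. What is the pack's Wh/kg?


Step 1: V_pack = 6 * 3.631 = 21.786 V
Step 2: C_pack = 3 * 2.512 = 7.536 Ah
Step 3: E_pack = V_pack * C_pack = 21.786 * 7.536 = 164.18 Wh
Step 4: m_pack = 6 * 3 * 0.0499 * 1.166 = 1.0473 kg
Step 5: ED = E_pack / m_pack = 164.18 / 1.0473 = 156.8 Wh/kg

156.8 Wh/kg


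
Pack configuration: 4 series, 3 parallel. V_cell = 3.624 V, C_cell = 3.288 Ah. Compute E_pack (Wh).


E = Ns * Vcell * Np * Ccell = 4 * 3.624 * 3 * 3.288 = 143.0 Wh

143.0 Wh


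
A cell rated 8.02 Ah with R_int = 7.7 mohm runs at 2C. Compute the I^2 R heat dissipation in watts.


Convert: R = 7.7 mohm = 0.0077 ohm
Step 1: I = C_rate * capacity = 2 * 8.02 = 16.04 A
Step 2: Q = I^2 * R = 16.04^2 * 0.0077 = 257.28 * 0.0077 = 1.981 W

1.981 W


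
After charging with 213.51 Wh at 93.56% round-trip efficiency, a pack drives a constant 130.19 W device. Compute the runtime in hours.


Step 1: E_discharge = eta/100 * E_charge = 93.56/100 * 213.51 = 199.76 Wh
Step 2: t = E_discharge / P = 199.76 / 130.19 = 1.534 hr

1.534 hr


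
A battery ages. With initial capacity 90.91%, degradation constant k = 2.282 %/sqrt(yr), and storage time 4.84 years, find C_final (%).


sqrt(t) = sqrt(4.84) = 2.2
C_final = 90.91 - 2.282 * 2.2 = 85.89%

85.89%


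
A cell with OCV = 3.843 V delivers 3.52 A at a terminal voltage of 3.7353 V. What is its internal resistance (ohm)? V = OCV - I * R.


R = (OCV - V) / I = (3.843 - 3.7353) / 3.52 = 0.03060 ohm

0.03060 ohm


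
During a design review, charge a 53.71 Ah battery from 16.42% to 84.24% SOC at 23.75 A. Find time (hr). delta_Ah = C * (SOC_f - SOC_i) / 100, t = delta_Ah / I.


delta_Ah = 53.71 * (84.24 - 16.42) / 100 = 36.426 Ah
t = delta_Ah / I = 36.426 / 23.75 = 1.534 hr

1.534 hr


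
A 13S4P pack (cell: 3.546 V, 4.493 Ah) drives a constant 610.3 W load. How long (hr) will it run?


Step 1: E_pack = Ns * V_cell * Np * C_cell = 13 * 3.546 * 4 * 4.493 = 828.47 Wh
Step 2: t = E_pack / P = 828.47 / 610.3 = 1.357 hr

1.357 hr


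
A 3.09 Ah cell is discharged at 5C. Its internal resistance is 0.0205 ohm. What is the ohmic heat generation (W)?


Step 1: I = C_rate * capacity = 5 * 3.09 = 15.45 A
Step 2: Q = I^2 * R = 15.45^2 * 0.0205 = 238.7 * 0.0205 = 4.893 W

4.893 W


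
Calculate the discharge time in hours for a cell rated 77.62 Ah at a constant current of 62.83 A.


Runtime = 77.62 Ah / 62.83 A = 1.235 hr

1.235 hr


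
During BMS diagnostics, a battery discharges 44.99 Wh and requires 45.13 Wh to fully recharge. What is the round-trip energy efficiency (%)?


eta_e = E_dis / E_chg * 100 = 44.99 / 45.13 * 100 = 99.69%

99.69%


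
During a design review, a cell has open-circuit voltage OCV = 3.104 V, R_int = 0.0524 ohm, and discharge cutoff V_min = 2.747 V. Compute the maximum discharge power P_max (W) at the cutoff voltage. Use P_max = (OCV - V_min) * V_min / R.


dV = OCV - V_min = 0.357 V (so I_max = dV / R)
P_max = dV * V_min / R = 0.357 * 2.747 / 0.0524 = 18.72 W

18.72 W


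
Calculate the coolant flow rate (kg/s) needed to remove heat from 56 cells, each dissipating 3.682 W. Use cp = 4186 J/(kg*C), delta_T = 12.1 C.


Q_total = 56 * 3.682 = 206.19 W
m_dot = Q_total / (cp * dT) = 206.19 / (4186 * 12.1) = 0.004071 kg/s

0.004071 kg/s


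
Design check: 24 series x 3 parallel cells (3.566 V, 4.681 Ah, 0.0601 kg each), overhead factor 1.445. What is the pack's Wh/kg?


Step 1: V_pack = 24 * 3.566 = 85.584 V
Step 2: C_pack = 3 * 4.681 = 14.043 Ah
Step 3: E_pack = V_pack * C_pack = 85.584 * 14.043 = 1201.9 Wh
Step 4: m_pack = 24 * 3 * 0.0601 * 1.445 = 6.2528 kg
Step 5: ED = E_pack / m_pack = 1201.9 / 6.2528 = 192.2 Wh/kg

192.2 Wh/kg


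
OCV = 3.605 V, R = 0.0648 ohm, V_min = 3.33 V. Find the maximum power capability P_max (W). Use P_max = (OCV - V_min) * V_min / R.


dV = OCV - V_min = 0.275 V (so I_max = dV / R)
P_max = dV * V_min / R = 0.275 * 3.33 / 0.0648 = 14.13 W

14.13 W


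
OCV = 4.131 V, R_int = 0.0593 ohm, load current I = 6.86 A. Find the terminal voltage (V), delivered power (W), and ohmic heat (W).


Step 1: V_terminal = OCV - I*R = 4.131 - 6.86 * 0.0593 = 3.7242 V
Step 2: P_out = V_terminal * I = 3.7242 * 6.86 = 25.55 W
Step 3: Q = I^2 * R = 6.86^2 * 0.0593 = 2.791 W

V=3.7242 V, P=25.55 W, Q=2.791 W


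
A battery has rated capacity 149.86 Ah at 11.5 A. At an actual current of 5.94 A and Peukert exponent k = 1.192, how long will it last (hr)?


t_rated = C / I_rated = 149.86 / 11.5 = 13.031 hr
(I_rated/I)^k = (1.936)^1.192 = 2.1978
t = t_rated * (I_rated/I)^k = 13.031 * 2.1978 = 28.64 hr

28.64 hr


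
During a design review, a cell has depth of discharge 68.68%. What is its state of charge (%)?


SOC = 100 - DOD = 100 - 68.68 = 31.32%

31.32%


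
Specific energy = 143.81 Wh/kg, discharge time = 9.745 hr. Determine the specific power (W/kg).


Specific power = 143.81 Wh/kg / 9.745 hr = 14.76 W/kg

14.76 W/kg


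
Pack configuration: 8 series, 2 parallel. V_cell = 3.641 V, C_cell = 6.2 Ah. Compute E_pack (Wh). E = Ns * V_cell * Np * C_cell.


E = Ns * Vcell * Np * Ccell = 8 * 3.641 * 2 * 6.2 = 361.2 Wh

361.2 Wh


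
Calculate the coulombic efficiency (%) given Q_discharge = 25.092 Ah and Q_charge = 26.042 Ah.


Coulombic efficiency = 25.092/26.042 * 100% = 96.35%

96.35%


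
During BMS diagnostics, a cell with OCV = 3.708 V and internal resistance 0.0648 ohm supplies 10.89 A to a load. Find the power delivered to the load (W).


Step 1: V_terminal = OCV - I*R = 3.708 - 10.89 * 0.0648 = 3.0023 V
Step 2: P_out = V_terminal * I = 3.0023 * 10.89 = 32.70 W

32.70 W


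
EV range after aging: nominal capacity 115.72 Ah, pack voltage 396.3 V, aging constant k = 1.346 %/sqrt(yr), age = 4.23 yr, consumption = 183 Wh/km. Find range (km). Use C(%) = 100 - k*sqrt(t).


Step 1: capacity retention = 100 - 1.346 * sqrt(4.23) = 100 - 1.346 * 2.0567 = 97.232%
Step 2: C_now = 115.72 * 97.232/100 = 112.52 Ah
Step 3: E_pack = V * C_now = 396.3 * 112.52 = 44592 Wh
Step 4: range = E_pack / consumption = 44592 / 183 = 243.7 km

243.7 km


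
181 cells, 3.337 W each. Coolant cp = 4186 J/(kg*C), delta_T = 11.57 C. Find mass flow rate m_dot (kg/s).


Step 1: Total heat Q = 181 * 3.337 W = 604 W
Step 2: denom = cp * dT = 4186 * 11.57 = 48432
Step 3: m_dot = 604 / 48432 = 0.01247 kg/s

0.01247 kg/s


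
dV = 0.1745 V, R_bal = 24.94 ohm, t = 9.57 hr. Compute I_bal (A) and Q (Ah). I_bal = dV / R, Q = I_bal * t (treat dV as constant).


I_bal = dV / R = 0.1745 / 24.94 = 0.0069968 A
Q = I_bal * t = 0.0069968 * 9.57 = 0.06696 Ah

I=0.0069968 A, Q=0.06696 Ah


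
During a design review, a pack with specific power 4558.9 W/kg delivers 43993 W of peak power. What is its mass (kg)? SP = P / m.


m = P / SP = 43993 / 4558.9 = 9.650 kg

9.650 kg


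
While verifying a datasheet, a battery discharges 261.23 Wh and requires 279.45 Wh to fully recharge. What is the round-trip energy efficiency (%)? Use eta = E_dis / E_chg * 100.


eta_e = E_dis / E_chg * 100 = 261.23 / 279.45 * 100 = 93.48%

93.48%


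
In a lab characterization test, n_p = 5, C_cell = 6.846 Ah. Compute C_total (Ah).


Parallel capacities add: 5 * 6.846 Ah = 34.23 Ah

34.23 Ah


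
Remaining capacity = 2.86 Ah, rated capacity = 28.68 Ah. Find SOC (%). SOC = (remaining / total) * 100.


SOC = (remaining / total) * 100 = (2.86 / 28.68) * 100 = 9.972%

9.972%


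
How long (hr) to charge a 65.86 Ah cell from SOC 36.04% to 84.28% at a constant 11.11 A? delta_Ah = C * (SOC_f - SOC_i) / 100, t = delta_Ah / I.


Step 1: dSOC = 84.28% - 36.04% = 48.24%
Step 2: delta_Ah = 65.86 * 48.24 / 100 = 31.771 Ah
Step 3: t = 31.771 / 11.11 = 2.860 hr

2.860 hr


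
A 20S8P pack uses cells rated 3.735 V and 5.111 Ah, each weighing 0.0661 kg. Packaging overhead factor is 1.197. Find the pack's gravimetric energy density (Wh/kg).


Step 1: V_pack = 20 * 3.735 = 74.7 V
Step 2: C_pack = 8 * 5.111 = 40.888 Ah
Step 3: E_pack = V_pack * C_pack = 74.7 * 40.888 = 3054.3 Wh
Step 4: m_pack = 20 * 8 * 0.0661 * 1.197 = 12.659 kg
Step 5: ED = E_pack / m_pack = 3054.3 / 12.659 = 241.3 Wh/kg

241.3 Wh/kg


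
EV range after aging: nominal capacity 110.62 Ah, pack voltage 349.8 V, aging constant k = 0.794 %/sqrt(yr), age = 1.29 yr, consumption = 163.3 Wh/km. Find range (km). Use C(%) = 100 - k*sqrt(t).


Step 1: capacity retention = 100 - 0.794 * sqrt(1.29) = 100 - 0.794 * 1.1358 = 99.098%
Step 2: C_now = 110.62 * 99.098/100 = 109.62 Ah
Step 3: E_pack = V * C_now = 349.8 * 109.62 = 38345 Wh
Step 4: range = E_pack / consumption = 38345 / 163.3 = 234.8 km

234.8 km


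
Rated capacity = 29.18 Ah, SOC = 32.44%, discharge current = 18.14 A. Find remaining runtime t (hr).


Step 1: remaining = SOC/100 * C_total = 32.44/100 * 29.18 = 9.466 Ah
Step 2: t = remaining / I = 9.466 / 18.14 = 0.5218 hr

0.5218 hr


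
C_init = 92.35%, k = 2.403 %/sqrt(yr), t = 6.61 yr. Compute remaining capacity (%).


Step 1: sqrt(6.61 yr) = 2.571
Step 2: drop = 2.403 * 2.571 = 6.1781
Step 3: C_final = 92.35 - 6.1781 = 86.17%

86.17%


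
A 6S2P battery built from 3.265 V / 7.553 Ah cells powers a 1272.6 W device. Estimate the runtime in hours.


Step 1: E_pack = Ns * V_cell * Np * C_cell = 6 * 3.265 * 2 * 7.553 = 295.93 Wh
Step 2: t = E_pack / P = 295.93 / 1272.6 = 0.2325 hr

0.2325 hr


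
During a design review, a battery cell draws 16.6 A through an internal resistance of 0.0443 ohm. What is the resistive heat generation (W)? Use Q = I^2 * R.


I^2 = 275.56
Q = 275.56 * 0.0443 = 12.21 W

12.21 W


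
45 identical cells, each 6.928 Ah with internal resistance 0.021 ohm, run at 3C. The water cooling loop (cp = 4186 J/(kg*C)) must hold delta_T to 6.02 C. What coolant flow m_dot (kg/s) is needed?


Step 1: I = 3 * 6.928 = 20.784 A
Step 2: Q_cell = I^2 * R = 20.784^2 * 0.021 = 9.0715 W
Step 3: Q_total = 45 * 9.0715 = 408.22 W
Step 4: m_dot = Q_total / (cp * dT) = 408.22 / (4186 * 6.02) = 0.01620 kg/s

0.01620 kg/s


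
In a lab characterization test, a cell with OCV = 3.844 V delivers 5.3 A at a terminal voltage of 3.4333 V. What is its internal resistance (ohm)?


R = (OCV - V) / I = (3.844 - 3.4333) / 5.3 = 0.07749 ohm

0.07749 ohm


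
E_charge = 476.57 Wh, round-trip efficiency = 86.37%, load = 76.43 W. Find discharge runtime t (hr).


Step 1: E_discharge = eta/100 * E_charge = 86.37/100 * 476.57 = 411.61 Wh
Step 2: t = E_discharge / P = 411.61 / 76.43 = 5.385 hr

5.385 hr


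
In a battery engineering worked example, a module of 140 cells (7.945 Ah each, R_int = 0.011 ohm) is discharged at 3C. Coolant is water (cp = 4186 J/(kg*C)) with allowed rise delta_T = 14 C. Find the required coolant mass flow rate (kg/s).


Step 1: I = 3 * 7.945 = 23.835 A
Step 2: Q_cell = I^2 * R = 23.835^2 * 0.011 = 6.2492 W
Step 3: Q_total = 140 * 6.2492 = 874.89 W
Step 4: m_dot = Q_total / (cp * dT) = 874.89 / (4186 * 14) = 0.01493 kg/s

0.01493 kg/s


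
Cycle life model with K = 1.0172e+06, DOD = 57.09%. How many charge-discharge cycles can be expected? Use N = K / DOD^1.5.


DOD^1.5 = 431.36
N = K / DOD^1.5 = 1.0172e+06 / 431.36 = 2358

2358 cycles


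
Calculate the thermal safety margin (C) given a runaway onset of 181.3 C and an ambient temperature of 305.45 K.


Convert: T_ambient = 305.45 K = 32.3 C
margin = 181.3 - 32.3 = 149 C

149 C


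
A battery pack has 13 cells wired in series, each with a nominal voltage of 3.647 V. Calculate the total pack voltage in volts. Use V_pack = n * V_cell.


With 13 cells in series at 3.647 V each, V_pack = 47.411 V

47.411 V


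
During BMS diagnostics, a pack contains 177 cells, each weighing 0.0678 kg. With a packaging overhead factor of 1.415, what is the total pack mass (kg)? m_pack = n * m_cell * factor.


Cell mass sum = 177 * 0.0678 = 12.001 kg
With overhead 1.415: m_pack = 12.001 * 1.415 = 16.98 kg

16.98 kg


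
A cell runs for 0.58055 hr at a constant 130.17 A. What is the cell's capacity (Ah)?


C = I * t = 130.17 * 0.58055 = 75.57 Ah

75.57 Ah


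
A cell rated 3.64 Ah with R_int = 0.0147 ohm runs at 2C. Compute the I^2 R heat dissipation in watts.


Step 1: I = C_rate * capacity = 2 * 3.64 = 7.28 A
Step 2: Q = I^2 * R = 7.28^2 * 0.0147 = 52.998 * 0.0147 = 0.7791 W

0.7791 W


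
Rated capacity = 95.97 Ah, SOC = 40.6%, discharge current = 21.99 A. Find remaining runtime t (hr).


Step 1: remaining = SOC/100 * C_total = 40.6/100 * 95.97 = 38.964 Ah
Step 2: t = remaining / I = 38.964 / 21.99 = 1.772 hr

1.772 hr


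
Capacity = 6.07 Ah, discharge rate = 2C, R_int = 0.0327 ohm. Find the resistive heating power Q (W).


Step 1: I = C_rate * capacity = 2 * 6.07 = 12.14 A
Step 2: Q = I^2 * R = 12.14^2 * 0.0327 = 147.38 * 0.0327 = 4.819 W

4.819 W


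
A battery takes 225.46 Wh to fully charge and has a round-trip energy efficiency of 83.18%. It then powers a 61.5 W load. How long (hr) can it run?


Step 1: E_discharge = eta/100 * E_charge = 83.18/100 * 225.46 = 187.54 Wh
Step 2: t = E_discharge / P = 187.54 / 61.5 = 3.049 hr

3.049 hr


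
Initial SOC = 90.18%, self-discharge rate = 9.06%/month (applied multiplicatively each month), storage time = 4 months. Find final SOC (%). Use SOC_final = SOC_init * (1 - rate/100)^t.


Monthly retention factor = 1 - 9.06/100 = 0.9094
Over 4 months: factor^4 = 0.68394
SOC_final = 90.18 * 0.68394 = 61.68%

61.68%


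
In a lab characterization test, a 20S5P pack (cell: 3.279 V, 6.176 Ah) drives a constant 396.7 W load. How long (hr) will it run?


Step 1: E_pack = Ns * V_cell * Np * C_cell = 20 * 3.279 * 5 * 6.176 = 2025.1 Wh
Step 2: t = E_pack / P = 2025.1 / 396.7 = 5.105 hr

5.105 hr


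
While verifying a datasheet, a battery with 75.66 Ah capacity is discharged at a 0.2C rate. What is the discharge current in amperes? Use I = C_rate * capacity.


At 0.2C: I = 0.2 * 75.66 Ah = 15.132 A

15.132 A


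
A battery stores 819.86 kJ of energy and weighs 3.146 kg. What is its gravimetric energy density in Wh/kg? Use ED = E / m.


Convert: E = 819.86 kJ = 227.74 Wh
ED = E / m = 227.74 / 3.146 = 72.39 Wh/kg

72.39 Wh/kg


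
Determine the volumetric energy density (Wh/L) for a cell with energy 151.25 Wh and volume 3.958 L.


ED = E / V = 151.25 / 3.958 = 38.21 Wh/L

38.21 Wh/L


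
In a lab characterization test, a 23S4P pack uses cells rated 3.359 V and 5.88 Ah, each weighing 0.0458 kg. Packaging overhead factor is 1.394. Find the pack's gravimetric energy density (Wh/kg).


Step 1: V_pack = 23 * 3.359 = 77.257 V
Step 2: C_pack = 4 * 5.88 = 23.52 Ah
Step 3: E_pack = V_pack * C_pack = 77.257 * 23.52 = 1817.1 Wh
Step 4: m_pack = 23 * 4 * 0.0458 * 1.394 = 5.8738 kg
Step 5: ED = E_pack / m_pack = 1817.1 / 5.8738 = 309.4 Wh/kg

309.4 Wh/kg


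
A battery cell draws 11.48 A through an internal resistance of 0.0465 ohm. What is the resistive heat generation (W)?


Q = I^2 * R = 11.48^2 * 0.0465 = 6.128 W

6.128 W


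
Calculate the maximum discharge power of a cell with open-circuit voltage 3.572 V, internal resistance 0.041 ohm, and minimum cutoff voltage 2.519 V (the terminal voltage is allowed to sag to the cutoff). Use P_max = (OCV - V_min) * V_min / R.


P_max = (OCV - V_min) * V_min / R = (3.572 - 2.519) * 2.519 / 0.041 = 1.053 * 2.519 / 0.041 = 64.70 W

64.70 W


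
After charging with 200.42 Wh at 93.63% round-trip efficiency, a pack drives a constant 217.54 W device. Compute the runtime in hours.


Step 1: E_discharge = eta/100 * E_charge = 93.63/100 * 200.42 = 187.65 Wh
Step 2: t = E_discharge / P = 187.65 / 217.54 = 0.8626 hr

0.8626 hr


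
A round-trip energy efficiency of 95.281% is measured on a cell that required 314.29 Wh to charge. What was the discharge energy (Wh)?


E_dis = eta/100 * E_chg = 95.281/100 * 314.29 = 299.5 Wh

299.5 Wh


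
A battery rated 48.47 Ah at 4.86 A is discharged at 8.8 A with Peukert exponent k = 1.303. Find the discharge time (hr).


t_rated = C / I_rated = 48.47 / 4.86 = 9.9733 hr
(I_rated/I)^k = (0.55227)^1.303 = 0.46134
t = t_rated * (I_rated/I)^k = 9.9733 * 0.46134 = 4.601 hr

4.601 hr


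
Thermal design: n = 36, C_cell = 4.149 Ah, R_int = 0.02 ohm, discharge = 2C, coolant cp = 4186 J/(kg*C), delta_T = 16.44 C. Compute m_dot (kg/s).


Step 1: I = 2 * 4.149 = 8.298 A
Step 2: Q_cell = I^2 * R = 8.298^2 * 0.02 = 1.3771 W
Step 3: Q_total = 36 * 1.3771 = 49.576 W
Step 4: m_dot = Q_total / (cp * dT) = 49.576 / (4186 * 16.44) = 7.204e-04 kg/s

7.204e-04 kg/s


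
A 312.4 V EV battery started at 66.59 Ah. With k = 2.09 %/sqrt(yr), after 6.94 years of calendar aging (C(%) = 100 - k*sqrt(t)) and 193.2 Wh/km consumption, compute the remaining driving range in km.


Step 1: capacity retention = 100 - 2.09 * sqrt(6.94) = 100 - 2.09 * 2.6344 = 94.494%
Step 2: C_now = 66.59 * 94.494/100 = 62.924 Ah
Step 3: E_pack = V * C_now = 312.4 * 62.924 = 19657 Wh
Step 4: range = E_pack / consumption = 19657 / 193.2 = 101.7 km

101.7 km


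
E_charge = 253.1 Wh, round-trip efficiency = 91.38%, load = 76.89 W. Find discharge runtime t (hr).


Step 1: E_discharge = eta/100 * E_charge = 91.38/100 * 253.1 = 231.28 Wh
Step 2: t = E_discharge / P = 231.28 / 76.89 = 3.008 hr

3.008 hr


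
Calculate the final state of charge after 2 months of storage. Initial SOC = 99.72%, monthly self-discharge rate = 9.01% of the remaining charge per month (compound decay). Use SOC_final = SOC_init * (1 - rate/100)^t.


decay = (1 - 9.01/100)^2 = 0.82792
SOC_final = 99.72 * 0.82792 = 82.56%

82.56%


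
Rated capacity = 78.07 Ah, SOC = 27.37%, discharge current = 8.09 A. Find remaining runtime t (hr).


Step 1: remaining = SOC/100 * C_total = 27.37/100 * 78.07 = 21.368 Ah
Step 2: t = remaining / I = 21.368 / 8.09 = 2.641 hr

2.641 hr


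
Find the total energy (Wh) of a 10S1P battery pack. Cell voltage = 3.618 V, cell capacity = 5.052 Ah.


V_pack = 10 * 3.618 = 36.18 V
C_pack = 1 * 5.052 = 5.052 Ah
E = V_pack * C_pack = 36.18 * 5.052 = 182.8 Wh

182.8 Wh


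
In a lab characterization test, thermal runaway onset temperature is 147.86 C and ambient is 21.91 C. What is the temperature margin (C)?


Safety margin = 147.86 C - 21.91 C = 125.95 C

125.95 C


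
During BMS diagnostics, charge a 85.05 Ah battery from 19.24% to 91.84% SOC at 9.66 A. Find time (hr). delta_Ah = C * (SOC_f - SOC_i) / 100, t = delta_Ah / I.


delta_Ah = 85.05 * (91.84 - 19.24) / 100 = 61.746 Ah
t = delta_Ah / I = 61.746 / 9.66 = 6.392 hr

6.392 hr


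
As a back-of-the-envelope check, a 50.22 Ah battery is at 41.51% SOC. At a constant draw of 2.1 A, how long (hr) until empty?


Step 1: remaining = SOC/100 * C_total = 41.51/100 * 50.22 = 20.846 Ah
Step 2: t = remaining / I = 20.846 / 2.1 = 9.927 hr

9.927 hr


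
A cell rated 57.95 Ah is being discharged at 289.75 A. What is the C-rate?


Rearranging: C_rate = 289.75 / 57.95 = 5C

5C


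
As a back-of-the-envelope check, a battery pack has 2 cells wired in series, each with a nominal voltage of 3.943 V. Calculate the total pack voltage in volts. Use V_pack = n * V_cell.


With 2 cells in series at 3.943 V each, V_pack = 7.886 V

7.886 V


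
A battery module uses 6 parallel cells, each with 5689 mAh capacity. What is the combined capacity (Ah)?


Convert: C_cell = 5689 mAh = 5.689 Ah
C_total = 6 * 5.689 = 34.134 Ah

34.134 Ah


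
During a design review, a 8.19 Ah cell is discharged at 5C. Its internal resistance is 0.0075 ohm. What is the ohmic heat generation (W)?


Step 1: I = C_rate * capacity = 5 * 8.19 = 40.95 A
Step 2: Q = I^2 * R = 40.95^2 * 0.0075 = 1676.9 * 0.0075 = 12.58 W

12.58 W


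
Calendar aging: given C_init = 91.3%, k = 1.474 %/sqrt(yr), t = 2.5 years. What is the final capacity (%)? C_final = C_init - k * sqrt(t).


sqrt(t) = sqrt(2.5) = 1.5811
C_final = 91.3 - 1.474 * 1.5811 = 88.97%

88.97%


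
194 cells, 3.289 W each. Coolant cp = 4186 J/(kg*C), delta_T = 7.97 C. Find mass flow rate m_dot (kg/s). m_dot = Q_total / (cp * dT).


Step 1: Total heat Q = 194 * 3.289 W = 638.07 W
Step 2: denom = cp * dT = 4186 * 7.97 = 33362
Step 3: m_dot = 638.07 / 33362 = 0.01913 kg/s

0.01913 kg/s


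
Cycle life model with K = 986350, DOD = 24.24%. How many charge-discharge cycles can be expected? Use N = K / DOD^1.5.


Step 1: DOD^1.5 = 24.24^1.5 = 119.34
Step 2: N = 986350 / 119.34 = 8265 cycles

8265 cycles


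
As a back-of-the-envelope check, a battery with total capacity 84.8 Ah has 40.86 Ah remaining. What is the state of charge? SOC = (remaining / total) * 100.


SOC% = 40.86 / 84.8 * 100 = 48.18%

48.18%


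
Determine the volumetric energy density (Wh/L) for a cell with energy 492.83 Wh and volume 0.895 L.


Volumetric ED = 492.83 Wh / 0.895 L = 550.6 Wh/L

550.6 Wh/L


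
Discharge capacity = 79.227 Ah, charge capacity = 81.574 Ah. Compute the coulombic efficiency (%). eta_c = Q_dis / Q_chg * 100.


Coulombic efficiency = 79.227/81.574 * 100% = 97.12%

97.12%


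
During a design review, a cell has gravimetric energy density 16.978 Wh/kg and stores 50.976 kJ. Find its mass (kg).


Convert: E = 50.976 kJ = 14.16 Wh
m = E / ED = 14.16 / 16.978 = 0.8340 kg

0.8340 kg


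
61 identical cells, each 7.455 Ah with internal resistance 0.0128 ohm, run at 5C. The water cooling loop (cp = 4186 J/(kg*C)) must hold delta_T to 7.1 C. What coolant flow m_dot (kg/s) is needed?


Step 1: I = 5 * 7.455 = 37.275 A
Step 2: Q_cell = I^2 * R = 37.275^2 * 0.0128 = 17.785 W
Step 3: Q_total = 61 * 17.785 = 1084.9 W
Step 4: m_dot = Q_total / (cp * dT) = 1084.9 / (4186 * 7.1) = 0.03650 kg/s

0.03650 kg/s


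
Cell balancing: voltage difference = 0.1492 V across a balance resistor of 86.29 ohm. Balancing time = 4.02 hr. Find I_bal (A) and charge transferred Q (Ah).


First, Ohm's law: I_bal = 0.1492 V / 86.29 ohm = 0.0017291 A
Then Q = I * t = 0.0017291 A * 4.02 hr = 0.006951 Ah

I=0.0017291 A, Q=0.006951 Ah


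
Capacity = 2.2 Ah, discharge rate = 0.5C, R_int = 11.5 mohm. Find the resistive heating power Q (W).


Convert: R = 11.5 mohm = 0.0115 ohm
Step 1: I = C_rate * capacity = 0.5 * 2.2 = 1.1 A
Step 2: Q = I^2 * R = 1.1^2 * 0.0115 = 1.21 * 0.0115 = 0.01392 W

0.01392 W


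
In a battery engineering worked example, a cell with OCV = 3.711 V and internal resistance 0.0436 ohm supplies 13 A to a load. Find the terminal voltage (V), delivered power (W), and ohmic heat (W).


Step 1: V_terminal = OCV - I*R = 3.711 - 13 * 0.0436 = 3.1442 V
Step 2: P_out = V_terminal * I = 3.1442 * 13 = 40.87 W
Step 3: Q = I^2 * R = 13^2 * 0.0436 = 7.368 W

V=3.1442 V, P=40.87 W, Q=7.368 W


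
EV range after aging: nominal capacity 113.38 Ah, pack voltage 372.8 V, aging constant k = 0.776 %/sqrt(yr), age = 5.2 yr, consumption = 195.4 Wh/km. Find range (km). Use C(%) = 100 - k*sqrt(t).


Step 1: capacity retention = 100 - 0.776 * sqrt(5.2) = 100 - 0.776 * 2.2804 = 98.23%
Step 2: C_now = 113.38 * 98.23/100 = 111.37 Ah
Step 3: E_pack = V * C_now = 372.8 * 111.37 = 41519 Wh
Step 4: range = E_pack / consumption = 41519 / 195.4 = 212.5 km

212.5 km


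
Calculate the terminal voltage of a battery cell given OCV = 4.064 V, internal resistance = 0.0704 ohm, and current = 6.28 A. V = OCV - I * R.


V = OCV - I*R = 4.064 - 6.28 * 0.0704 = 3.622 V

3.622 V


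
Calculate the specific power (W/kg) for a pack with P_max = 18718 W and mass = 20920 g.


Convert: m = 20920 g = 20.92 kg
SP = P / m = 18718 / 20.92 = 894.7 W/kg

894.7 W/kg


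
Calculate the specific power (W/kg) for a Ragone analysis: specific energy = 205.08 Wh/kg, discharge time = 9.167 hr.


P_specific = E / t = 205.08 / 9.167 = 22.37 W/kg

22.37 W/kg


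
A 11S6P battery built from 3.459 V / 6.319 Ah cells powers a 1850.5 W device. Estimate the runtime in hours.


Step 1: E_pack = Ns * V_cell * Np * C_cell = 11 * 3.459 * 6 * 6.319 = 1442.6 Wh
Step 2: t = E_pack / P = 1442.6 / 1850.5 = 0.7796 hr

0.7796 hr


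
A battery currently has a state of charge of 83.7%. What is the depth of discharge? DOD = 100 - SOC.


DOD = 100 - SOC = 100 - 83.7 = 16.3%

16.3%


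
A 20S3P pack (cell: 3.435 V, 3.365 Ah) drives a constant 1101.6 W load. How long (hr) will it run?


Step 1: E_pack = Ns * V_cell * Np * C_cell = 20 * 3.435 * 3 * 3.365 = 693.53 Wh
Step 2: t = E_pack / P = 693.53 / 1101.6 = 0.6296 hr

0.6296 hr


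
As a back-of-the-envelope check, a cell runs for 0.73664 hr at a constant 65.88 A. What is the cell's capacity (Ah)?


C = I * t = 65.88 * 0.73664 = 48.53 Ah

48.53 Ah


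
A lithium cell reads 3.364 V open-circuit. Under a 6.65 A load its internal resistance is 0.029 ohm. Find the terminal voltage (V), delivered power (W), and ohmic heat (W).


Step 1: V_terminal = OCV - I*R = 3.364 - 6.65 * 0.029 = 3.1712 V
Step 2: P_out = V_terminal * I = 3.1712 * 6.65 = 21.09 W
Step 3: Q = I^2 * R = 6.65^2 * 0.029 = 1.282 W

V=3.1712 V, P=21.09 W, Q=1.282 W


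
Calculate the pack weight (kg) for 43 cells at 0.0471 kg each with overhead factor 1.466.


m_pack = n * m_cell * overhead = 43 * 0.0471 * 1.466 = 2.969 kg

2.969 kg


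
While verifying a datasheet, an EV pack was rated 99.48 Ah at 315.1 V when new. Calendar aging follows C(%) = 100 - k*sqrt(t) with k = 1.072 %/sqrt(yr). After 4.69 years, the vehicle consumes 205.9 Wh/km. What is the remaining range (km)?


Step 1: capacity retention = 100 - 1.072 * sqrt(4.69) = 100 - 1.072 * 2.1656 = 97.678%
Step 2: C_now = 99.48 * 97.678/100 = 97.17 Ah
Step 3: E_pack = V * C_now = 315.1 * 97.17 = 30618 Wh
Step 4: range = E_pack / consumption = 30618 / 205.9 = 148.7 km

148.7 km


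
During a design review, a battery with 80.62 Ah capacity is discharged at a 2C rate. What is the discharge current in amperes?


At 2C: I = 2 * 80.62 Ah = 161.24 A

161.24 A


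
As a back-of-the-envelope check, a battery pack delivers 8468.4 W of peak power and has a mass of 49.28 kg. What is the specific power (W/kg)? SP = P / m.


Specific power = 8468.4 W / 49.28 kg = 171.8 W/kg

171.8 W/kg


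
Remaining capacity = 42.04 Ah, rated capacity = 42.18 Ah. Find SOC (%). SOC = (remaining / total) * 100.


SOC = (remaining / total) * 100 = (42.04 / 42.18) * 100 = 99.67%

99.67%


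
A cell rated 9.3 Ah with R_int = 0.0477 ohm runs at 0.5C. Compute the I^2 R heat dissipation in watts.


Step 1: I = C_rate * capacity = 0.5 * 9.3 = 4.65 A
Step 2: Q = I^2 * R = 4.65^2 * 0.0477 = 21.623 * 0.0477 = 1.031 W

1.031 W


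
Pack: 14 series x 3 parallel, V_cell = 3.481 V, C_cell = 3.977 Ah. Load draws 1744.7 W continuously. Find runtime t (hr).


Step 1: E_pack = Ns * V_cell * Np * C_cell = 14 * 3.481 * 3 * 3.977 = 581.45 Wh
Step 2: t = E_pack / P = 581.45 / 1744.7 = 0.3333 hr

0.3333 hr


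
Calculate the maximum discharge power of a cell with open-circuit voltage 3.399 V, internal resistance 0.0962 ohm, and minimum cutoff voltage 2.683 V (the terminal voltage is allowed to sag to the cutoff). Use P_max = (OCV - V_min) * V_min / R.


dV = OCV - V_min = 0.716 V (so I_max = dV / R)
P_max = dV * V_min / R = 0.716 * 2.683 / 0.0962 = 19.97 W

19.97 W


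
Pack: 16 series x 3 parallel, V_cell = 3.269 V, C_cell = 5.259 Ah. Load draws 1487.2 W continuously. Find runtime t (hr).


Step 1: E_pack = Ns * V_cell * Np * C_cell = 16 * 3.269 * 3 * 5.259 = 825.2 Wh
Step 2: t = E_pack / P = 825.2 / 1487.2 = 0.5549 hr

0.5549 hr


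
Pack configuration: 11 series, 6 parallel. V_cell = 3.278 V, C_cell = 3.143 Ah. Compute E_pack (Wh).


V_pack = 11 * 3.278 = 36.058 V
C_pack = 6 * 3.143 = 18.858 Ah
E = V_pack * C_pack = 36.058 * 18.858 = 680.0 Wh

680.0 Wh


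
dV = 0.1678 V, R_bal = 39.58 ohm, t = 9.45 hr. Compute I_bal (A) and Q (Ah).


First, Ohm's law: I_bal = 0.1678 V / 39.58 ohm = 0.0042395 A
Then Q = I * t = 0.0042395 A * 9.45 hr = 0.04006 Ah

I=0.0042395 A, Q=0.04006 Ah


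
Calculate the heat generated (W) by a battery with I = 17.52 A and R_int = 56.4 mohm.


Convert: R = 56.4 mohm = 0.0564 ohm
I^2 = 306.95
Q = 306.95 * 0.0564 = 17.31 W

17.31 W


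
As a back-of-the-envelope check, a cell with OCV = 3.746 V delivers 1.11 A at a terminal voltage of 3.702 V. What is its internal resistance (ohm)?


R = (OCV - V) / I = (3.746 - 3.702) / 1.11 = 0.03964 ohm

0.03964 ohm


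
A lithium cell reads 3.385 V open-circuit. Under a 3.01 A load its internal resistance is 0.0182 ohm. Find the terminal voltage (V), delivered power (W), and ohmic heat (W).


Step 1: V_terminal = OCV - I*R = 3.385 - 3.01 * 0.0182 = 3.3302 V
Step 2: P_out = V_terminal * I = 3.3302 * 3.01 = 10.02 W
Step 3: Q = I^2 * R = 3.01^2 * 0.0182 = 0.1649 W

V=3.3302 V, P=10.02 W, Q=0.1649 W


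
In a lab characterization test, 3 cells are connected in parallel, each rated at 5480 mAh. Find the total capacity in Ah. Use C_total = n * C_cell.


Convert: C_cell = 5480 mAh = 5.48 Ah
C_total = 3 * 5.48 = 16.44 Ah

16.44 Ah


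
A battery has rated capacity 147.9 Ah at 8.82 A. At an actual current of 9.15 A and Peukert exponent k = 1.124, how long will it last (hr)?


t_rated = C / I_rated = 147.9 / 8.82 = 16.769 hr
(I_rated/I)^k = (0.96393)^1.124 = 0.95955
t = t_rated * (I_rated/I)^k = 16.769 * 0.95955 = 16.09 hr

16.09 hr


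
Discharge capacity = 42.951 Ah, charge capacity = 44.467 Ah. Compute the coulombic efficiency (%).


eta_c = Q_dis / Q_chg * 100 = 42.951 / 44.467 * 100 = 96.59%

96.59%


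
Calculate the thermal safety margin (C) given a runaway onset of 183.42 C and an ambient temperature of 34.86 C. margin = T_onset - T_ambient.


margin = T_onset - T_ambient = 183.42 - 34.86 = 148.56 C

148.56 C


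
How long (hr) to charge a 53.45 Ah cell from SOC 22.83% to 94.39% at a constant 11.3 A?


delta_Ah = 53.45 * (94.39 - 22.83) / 100 = 38.249 Ah
t = delta_Ah / I = 38.249 / 11.3 = 3.385 hr

3.385 hr


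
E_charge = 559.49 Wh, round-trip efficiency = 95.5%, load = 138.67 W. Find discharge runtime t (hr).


Step 1: E_discharge = eta/100 * E_charge = 95.5/100 * 559.49 = 534.31 Wh
Step 2: t = E_discharge / P = 534.31 / 138.67 = 3.853 hr

3.853 hr


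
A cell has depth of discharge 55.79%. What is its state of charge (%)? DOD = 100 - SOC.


SOC = 100 - DOD = 100 - 55.79 = 44.21%

44.21%


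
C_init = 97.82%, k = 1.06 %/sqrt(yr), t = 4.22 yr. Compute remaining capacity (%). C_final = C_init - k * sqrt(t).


sqrt(t) = sqrt(4.22) = 2.0543
C_final = 97.82 - 1.06 * 2.0543 = 95.64%

95.64%


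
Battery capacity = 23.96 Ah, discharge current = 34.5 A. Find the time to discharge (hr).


Runtime = 23.96 Ah / 34.5 A = 0.6945 hr

0.6945 hr


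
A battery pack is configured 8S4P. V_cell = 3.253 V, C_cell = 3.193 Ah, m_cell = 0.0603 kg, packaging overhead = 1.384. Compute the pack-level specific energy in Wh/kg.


Step 1: V_pack = 8 * 3.253 = 26.024 V
Step 2: C_pack = 4 * 3.193 = 12.772 Ah
Step 3: E_pack = V_pack * C_pack = 26.024 * 12.772 = 332.38 Wh
Step 4: m_pack = 8 * 4 * 0.0603 * 1.384 = 2.6706 kg
Step 5: ED = E_pack / m_pack = 332.38 / 2.6706 = 124.5 Wh/kg

124.5 Wh/kg


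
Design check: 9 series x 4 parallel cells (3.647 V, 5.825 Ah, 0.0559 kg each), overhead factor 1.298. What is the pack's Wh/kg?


Step 1: V_pack = 9 * 3.647 = 32.823 V
Step 2: C_pack = 4 * 5.825 = 23.3 Ah
Step 3: E_pack = V_pack * C_pack = 32.823 * 23.3 = 764.78 Wh
Step 4: m_pack = 9 * 4 * 0.0559 * 1.298 = 2.6121 kg
Step 5: ED = E_pack / m_pack = 764.78 / 2.6121 = 292.8 Wh/kg

292.8 Wh/kg


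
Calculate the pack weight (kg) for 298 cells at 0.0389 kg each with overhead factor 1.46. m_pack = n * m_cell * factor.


Cell mass sum = 298 * 0.0389 = 11.592 kg
With overhead 1.46: m_pack = 11.592 * 1.46 = 16.92 kg

16.92 kg


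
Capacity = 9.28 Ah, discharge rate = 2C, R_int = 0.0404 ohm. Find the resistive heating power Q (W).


Step 1: I = C_rate * capacity = 2 * 9.28 = 18.56 A
Step 2: Q = I^2 * R = 18.56^2 * 0.0404 = 344.47 * 0.0404 = 13.92 W

13.92 W


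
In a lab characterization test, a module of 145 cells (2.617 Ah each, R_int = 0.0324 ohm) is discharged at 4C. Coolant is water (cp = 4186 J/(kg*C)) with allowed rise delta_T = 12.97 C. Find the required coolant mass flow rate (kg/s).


Step 1: I = 4 * 2.617 = 10.468 A
Step 2: Q_cell = I^2 * R = 10.468^2 * 0.0324 = 3.5504 W
Step 3: Q_total = 145 * 3.5504 = 514.81 W
Step 4: m_dot = Q_total / (cp * dT) = 514.81 / (4186 * 12.97) = 0.009482 kg/s

0.009482 kg/s


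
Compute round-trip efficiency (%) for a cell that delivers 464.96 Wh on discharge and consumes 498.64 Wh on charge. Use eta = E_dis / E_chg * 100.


Round-trip efficiency = 464.96/498.64 * 100% = 93.25%

93.25%


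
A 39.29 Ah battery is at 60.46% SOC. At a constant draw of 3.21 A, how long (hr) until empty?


Step 1: remaining = SOC/100 * C_total = 60.46/100 * 39.29 = 23.755 Ah
Step 2: t = remaining / I = 23.755 / 3.21 = 7.400 hr

7.400 hr


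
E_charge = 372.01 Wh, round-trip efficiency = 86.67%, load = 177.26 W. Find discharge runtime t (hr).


Step 1: E_discharge = eta/100 * E_charge = 86.67/100 * 372.01 = 322.42 Wh
Step 2: t = E_discharge / P = 322.42 / 177.26 = 1.819 hr

1.819 hr


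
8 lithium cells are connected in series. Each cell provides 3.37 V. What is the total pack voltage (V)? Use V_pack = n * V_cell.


With 8 cells in series at 3.37 V each, V_pack = 26.96 V

26.96 V


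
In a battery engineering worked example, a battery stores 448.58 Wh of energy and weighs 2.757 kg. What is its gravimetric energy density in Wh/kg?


Specific energy = 448.58 Wh / 2.757 kg = 162.7 Wh/kg

162.7 Wh/kg


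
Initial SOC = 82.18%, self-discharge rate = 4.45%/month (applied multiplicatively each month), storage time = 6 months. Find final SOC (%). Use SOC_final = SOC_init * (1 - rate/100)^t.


decay = (1 - 4.45/100)^6 = 0.761
SOC_final = 82.18 * 0.761 = 62.54%

62.54%


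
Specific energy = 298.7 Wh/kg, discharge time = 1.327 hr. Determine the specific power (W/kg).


P_specific = E / t = 298.7 / 1.327 = 225.1 W/kg

225.1 W/kg


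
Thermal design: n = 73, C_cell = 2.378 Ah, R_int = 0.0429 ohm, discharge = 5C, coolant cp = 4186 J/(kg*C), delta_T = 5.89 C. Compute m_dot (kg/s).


Step 1: I = 5 * 2.378 = 11.89 A
Step 2: Q_cell = I^2 * R = 11.89^2 * 0.0429 = 6.0649 W
Step 3: Q_total = 73 * 6.0649 = 442.74 W
Step 4: m_dot = Q_total / (cp * dT) = 442.74 / (4186 * 5.89) = 0.01796 kg/s

0.01796 kg/s


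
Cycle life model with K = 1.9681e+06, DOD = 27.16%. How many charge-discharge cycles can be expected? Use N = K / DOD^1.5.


DOD^1.5 = 141.55
N = K / DOD^1.5 = 1.9681e+06 / 141.55 = 13900

13900 cycles
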